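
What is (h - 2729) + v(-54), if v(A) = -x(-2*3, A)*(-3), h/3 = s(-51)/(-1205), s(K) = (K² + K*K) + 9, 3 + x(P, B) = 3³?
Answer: -3217318/1205 ≈ -2670.0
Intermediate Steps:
x(P, B) = 24 (x(P, B) = -3 + 3³ = -3 + 27 = 24)
s(K) = 9 + 2*K² (s(K) = (K² + K²) + 9 = 2*K² + 9 = 9 + 2*K²)
h = -15633/1205 (h = 3*((9 + 2*(-51)²)/(-1205)) = 3*((9 + 2*2601)*(-1/1205)) = 3*((9 + 5202)*(-1/1205)) = 3*(5211*(-1/1205)) = 3*(-5211/1205) = -15633/1205 ≈ -12.973)
v(A) = 72 (v(A) = -1*24*(-3) = -24*(-3) = 72)
(h - 2729) + v(-54) = (-15633/1205 - 2729) + 72 = -3304078/1205 + 72 = -3217318/1205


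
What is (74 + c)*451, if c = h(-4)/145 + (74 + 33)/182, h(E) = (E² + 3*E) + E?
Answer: 6122325/182 ≈ 33639.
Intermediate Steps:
h(E) = E² + 4*E
c = 107/182 (c = -4*(4 - 4)/145 + (74 + 33)/182 = -4*0*(1/145) + 107*(1/182) = 0*(1/145) + 107/182 = 0 + 107/182 = 107/182 ≈ 0.58791)
(74 + c)*451 = (74 + 107/182)*451 = (13575/182)*451 = 6122325/182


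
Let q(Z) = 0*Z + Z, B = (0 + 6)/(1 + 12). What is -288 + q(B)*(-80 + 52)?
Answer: -3912/13 ≈ -300.92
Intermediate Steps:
B = 6/13 ≈ 0.46154
q(Z) = Z (q(Z) = 0 + Z = Z)
-288 + q(B)*(-80 + 52) = -288 + 6*(-80 + 52)/13 = -288 + (6/13)*(-28) = -288 - 168/13 = -3912/13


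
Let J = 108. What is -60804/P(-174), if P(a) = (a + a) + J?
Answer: 5067/20 ≈ 253.35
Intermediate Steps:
P(a) = 108 + 2*a (P(a) = (a + a) + 108 = 2*a + 108 = 108 + 2*a)
-60804/P(-174) = -60804/(108 + 2*(-174)) = -60804/(108 - 348) = -60804/(-240) = -60804*(-1/240) = 5067/20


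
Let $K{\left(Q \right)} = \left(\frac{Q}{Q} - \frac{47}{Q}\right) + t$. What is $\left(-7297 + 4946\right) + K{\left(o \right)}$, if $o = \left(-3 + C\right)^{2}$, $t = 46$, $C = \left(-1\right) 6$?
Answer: $- \frac{186671}{81} \approx -2304.6$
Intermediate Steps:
$C = -6$
$o = 81$ ($o = \left(-3 - 6\right)^{2} = \left(-9\right)^{2} = 81$)
$K{\left(Q \right)} = 47 - \frac{47}{Q}$ ($K{\left(Q \right)} = \left(\frac{Q}{Q} - \frac{47}{Q}\right) + 46 = \left(1 - \frac{47}{Q}\right) + 46 = 47 - \frac{47}{Q}$)
$\left(-7297 + 4946\right) + K{\left(o \right)} = \left(-7297 + 4946\right) + \left(47 - \frac{47}{81}\right) = -2351 + \left(47 - \frac{47}{81}\right) = -2351 + \frac{3760}{81} = - \frac{186671}{81}$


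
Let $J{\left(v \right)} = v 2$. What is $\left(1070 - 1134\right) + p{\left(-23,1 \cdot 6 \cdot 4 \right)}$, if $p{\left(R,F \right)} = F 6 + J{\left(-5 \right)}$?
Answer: $70$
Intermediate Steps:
$J{\left(v \right)} = 2 v$
$p{\left(R,F \right)} = -10 + 6 F$ ($p{\left(R,F \right)} = F 6 + 2 \left(-5\right) = 6 F - 10 = -10 + 6 F$)
$\left(1070 - 1134\right) + p{\left(-23,1 \cdot 6 \cdot 4 \right)} = \left(1070 - 1134\right) - \left(10 - 6 \cdot 1 \cdot 6 \cdot 4\right) = -64 - \left(10 - 6 \cdot 6 \cdot 4\right) = -64 + \left(-10 + 6 \cdot 24\right) = -64 + \left(-10 + 144\right) = -64 + 134 = 70$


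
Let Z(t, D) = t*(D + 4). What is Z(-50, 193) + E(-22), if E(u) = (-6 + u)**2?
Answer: -9066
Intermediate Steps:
Z(t, D) = t*(4 + D)
Z(-50, 193) + E(-22) = -50*(4 + 193) + (-6 - 22)**2 = -50*197 + (-28)**2 = -9850 + 784 = -9066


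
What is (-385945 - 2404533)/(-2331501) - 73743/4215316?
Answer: 11590814682805/9828013469316 ≈ 1.1794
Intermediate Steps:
(-385945 - 2404533)/(-2331501) - 73743/4215316 = -2790478*(-1/2331501) - 73743*1/4215316 = 2790478/2331501 - 73743/4215316 = 11590814682805/9828013469316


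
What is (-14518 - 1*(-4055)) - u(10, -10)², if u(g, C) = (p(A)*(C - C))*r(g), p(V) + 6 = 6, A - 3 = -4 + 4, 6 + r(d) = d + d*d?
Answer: -10463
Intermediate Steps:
r(d) = -6 + d + d² (r(d) = -6 + (d + d*d) = -6 + (d + d²) = -6 + d + d²)
A = 3 (A = 3 + (-4 + 4) = 3 + 0 = 3)
p(V) = 0 (p(V) = -6 + 6 = 0)
u(g, C) = 0 (u(g, C) = (0*(C - C))*(-6 + g + g²) = (0*0)*(-6 + g + g²) = 0*(-6 + g + g²) = 0)
(-14518 - 1*(-4055)) - u(10, -10)² = (-14518 - 1*(-4055)) - 1*0² = (-14518 + 4055) - 1*0 = -10463 + 0 = -10463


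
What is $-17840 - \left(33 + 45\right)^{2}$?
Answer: $-23924$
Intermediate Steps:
$-17840 - \left(33 + 45\right)^{2} = -17840 - 78^{2} = -17840 - 6084 = -23924$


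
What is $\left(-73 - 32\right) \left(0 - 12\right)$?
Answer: $1260$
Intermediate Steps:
$\left(-73 - 32\right) \left(0 - 12\right) = - 105 \left(0 - 12\right) = \left(-105\right) \left(-12\right) = 1260$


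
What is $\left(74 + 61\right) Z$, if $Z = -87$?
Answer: $-11745$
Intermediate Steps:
$\left(74 + 61\right) Z = \left(74 + 61\right) \left(-87\right) = 135 \left(-87\right) = -11745$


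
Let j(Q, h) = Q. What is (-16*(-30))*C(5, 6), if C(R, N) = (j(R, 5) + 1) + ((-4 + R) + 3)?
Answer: 4800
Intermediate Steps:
C(R, N) = 2*R (C(R, N) = (R + 1) + ((-4 + R) + 3) = (1 + R) + (-1 + R) = 2*R)
(-16*(-30))*C(5, 6) = (-16*(-30))*(2*5) = 480*10 = 4800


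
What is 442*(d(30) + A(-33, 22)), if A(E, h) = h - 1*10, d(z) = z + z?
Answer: 31824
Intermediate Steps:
d(z) = 2*z
A(E, h) = -10 + h (A(E, h) = h - 10 = -10 + h)
442*(d(30) + A(-33, 22)) = 442*(2*30 + (-10 + 22)) = 442*(60 + 12) = 442*72 = 31824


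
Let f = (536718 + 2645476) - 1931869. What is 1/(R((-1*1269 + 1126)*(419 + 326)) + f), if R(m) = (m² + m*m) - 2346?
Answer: 1/22700660429 ≈ 4.4052e-11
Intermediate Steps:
R(m) = -2346 + 2*m² (R(m) = (m² + m²) - 2346 = 2*m² - 2346 = -2346 + 2*m²)
f = 1250325 (f = 3182194 - 1931869 = 1250325)
1/(R((-1*1269 + 1126)*(419 + 326)) + f) = 1/((-2346 + 2*((-1*1269 + 1126)*(419 + 326))²) + 1250325) = 1/((-2346 + 2*((-1269 + 1126)*745)²) + 1250325) = 1/((-2346 + 2*(-143*745)²) + 1250325) = 1/((-2346 + 2*(-106535)²) + 1250325) = 1/((-2346 + 2*11349706225) + 1250325) = 1/((-2346 + 22699412450) + 1250325) = 1/(22699410104 + 1250325) = 1/22700660429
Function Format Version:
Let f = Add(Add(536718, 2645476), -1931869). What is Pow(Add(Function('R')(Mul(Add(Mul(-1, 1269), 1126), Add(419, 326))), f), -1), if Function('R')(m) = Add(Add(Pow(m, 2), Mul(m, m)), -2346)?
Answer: Rational(1, 22700660429) ≈ 4.4052e-11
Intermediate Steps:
Function('R')(m) = Add(-2346, Mul(2, Pow(m, 2))) (Function('R')(m) = Add(Add(Pow(m, 2), Pow(m, 2)), -2346) = Add(Mul(2, Pow(m, 2)), -2346) = Add(-2346, Mul(2, Pow(m, 2))))
f = 1250325 (f = Add(3182194, -1931869) = 1250325)
Pow(Add(Function('R')(Mul(Add(Mul(-1, 1269), 1126), Add(419, 326))), f), -1) = Pow(Add(Add(-2346, Mul(2, Pow(Mul(Add(Mul(-1, 1269), 1126), Add(419, 326)), 2))), 1250325), -1) = Pow(Add(Add(-2346, Mul(2, Pow(Mul(Add(-1269, 1126), 745), 2))), 1250325), -1) = Pow(Add(Add(-2346, Mul(2, Pow(Mul(-143, 745), 2))), 1250325), -1) = Pow(Add(Add(-2346, Mul(2, Pow(-106535, 2))), 1250325), -1) = Pow(Add(Add(-2346, Mul(2, 11349706225)), 1250325), -1) = Pow(Add(Add(-2346, 22699412450), 1250325), -1) = Pow(Add(22699410104, 1250325), -1) = Pow(22700660429, -1) = Rational(1, 22700660429)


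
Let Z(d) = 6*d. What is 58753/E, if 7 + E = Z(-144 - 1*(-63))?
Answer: -58753/493 ≈ -119.17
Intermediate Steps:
E = -493 (E = -7 + 6*(-144 - 1*(-63)) = -7 + 6*(-144 + 63) = -7 + 6*(-81) = -7 - 486 = -493)
58753/E = 58753/(-493) = 58753*(-1/493) = -58753/493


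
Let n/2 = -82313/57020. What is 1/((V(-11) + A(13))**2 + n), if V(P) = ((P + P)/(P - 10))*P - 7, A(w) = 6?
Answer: 12572910/1935708157 ≈ 0.0064953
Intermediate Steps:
n = -82313/28510 (n = 2*(-82313/57020) = -82313/28510 ≈ -2.8872)
V(P) = -7 + 2*P**2/(-10 + P) (V(P) = ((2*P)/(-10 + P))*P - 7 = (2*P/(-10 + P))*P - 7 = 2*P**2/(-10 + P) - 7 = -7 + 2*P**2/(-10 + P))
1/((V(-11) + A(13))**2 + n) = 1/(((70 - 7*(-11) + 2*(-11)**2)/(-10 - 11) + 6)**2 - 82313/28510) = 1/(((70 + 77 + 2*121)/(-21) + 6)**2 - 82313/28510) = 1/((-(70 + 77 + 242)/21 + 6)**2 - 82313/28510) = 1/((-1/21*389 + 6)**2 - 82313/28510) = 1/((-389/21 + 6)**2 - 82313/28510) = 1/((-263/21)**2 - 82313/28510) = 1/(69169/441 - 82313/28510) = 1/(1935708157/12572910) = 12572910/1935708157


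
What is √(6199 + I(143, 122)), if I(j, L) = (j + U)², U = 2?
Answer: 2*√6806 ≈ 165.00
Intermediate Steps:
I(j, L) = (2 + j)² (I(j, L) = (j + 2)² = (2 + j)²)
√(6199 + I(143, 122)) = √(6199 + (2 + 143)²) = √(6199 + 145²) = √(6199 + 21025) = √27224 = 2*√6806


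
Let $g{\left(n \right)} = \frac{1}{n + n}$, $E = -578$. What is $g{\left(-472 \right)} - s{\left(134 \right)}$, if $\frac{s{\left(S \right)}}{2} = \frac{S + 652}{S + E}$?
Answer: $\frac{123627}{34928} \approx 3.5395$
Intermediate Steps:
$s{\left(S \right)} = \frac{2 \left(652 + S\right)}{-578 + S}$ ($s{\left(S \right)} = 2 \frac{S + 652}{S - 578} = 2 \frac{652 + S}{-578 + S} = \frac{2 \left(652 + S\right)}{-578 + S}$)
$g{\left(n \right)} = \frac{1}{2 n}$
$g{\left(-472 \right)} - s{\left(134 \right)} = \frac{1}{2 \left(-472\right)} - \frac{2 \left(652 + 134\right)}{-578 + 134} = \frac{1}{2} \left(- \frac{1}{472}\right) - 2 \frac{1}{-444} \cdot 786 = - \frac{1}{944} - 2 \left(- \frac{1}{444}\right) 786 = - \frac{1}{944} - - \frac{131}{37} = - \frac{1}{944} + \frac{131}{37} = \frac{123627}{34928}$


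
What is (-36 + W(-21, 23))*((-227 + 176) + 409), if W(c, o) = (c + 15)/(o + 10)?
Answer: -142484/11 ≈ -12953.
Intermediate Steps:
W(c, o) = (15 + c)/(10 + o)
(-36 + W(-21, 23))*((-227 + 176) + 409) = (-36 + (15 - 21)/(10 + 23))*((-227 + 176) + 409) = (-36 - 6/33)*(-51 + 409) = (-36 + (1/33)*(-6))*358 = (-36 - 2/11)*358 = -398/11*358 = -142484/11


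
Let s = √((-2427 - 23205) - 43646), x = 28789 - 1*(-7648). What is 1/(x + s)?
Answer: 36437/1327724247 - I*√69278/1327724247 ≈ 2.7443e-5 - 1.9824e-7*I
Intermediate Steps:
x = 36437 (x = 28789 + 7648 = 36437)
s = I*√69278 (s = √(-25632 - 43646) = √(-69278) = I*√69278 ≈ 263.21*I)
1/(x + s) = 1/(36437 + I*√69278)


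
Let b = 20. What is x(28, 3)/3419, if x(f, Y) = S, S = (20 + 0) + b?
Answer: 40/3419 ≈ 0.011699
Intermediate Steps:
S = 40 (S = (20 + 0) + 20 = 20 + 20 = 40)
x(f, Y) = 40
x(28, 3)/3419 = 40/3419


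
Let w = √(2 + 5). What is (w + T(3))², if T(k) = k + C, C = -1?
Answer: (2 + √7)² ≈ 21.583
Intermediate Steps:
w = √7 ≈ 2.6458
T(k) = -1 + k (T(k) = k - 1 = -1 + k)
(w + T(3))² = (√7 + (-1 + 3))² = (√7 + 2)² = (2 + √7)²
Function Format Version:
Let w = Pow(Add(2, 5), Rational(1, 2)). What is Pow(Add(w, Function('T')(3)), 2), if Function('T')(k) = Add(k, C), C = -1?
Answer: Pow(Add(2, Pow(7, Rational(1, 2))), 2) ≈ 21.583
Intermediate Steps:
w = Pow(7, Rational(1, 2)) ≈ 2.6458
Function('T')(k) = Add(-1, k) (Function('T')(k) = Add(k, -1) = Add(-1, k))
Pow(Add(w, Function('T')(3)), 2) = Pow(Add(Pow(7, Rational(1, 2)), Add(-1, 3)), 2) = Pow(Add(Pow(7, Rational(1, 2)), 2), 2) = Pow(Add(2, Pow(7, Rational(1, 2))), 2)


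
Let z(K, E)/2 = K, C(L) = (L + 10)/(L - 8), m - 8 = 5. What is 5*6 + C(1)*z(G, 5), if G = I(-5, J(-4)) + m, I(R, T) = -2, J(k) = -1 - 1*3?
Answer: -32/7 ≈ -4.5714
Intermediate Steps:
J(k) = -4 (J(k) = -1 - 3 = -4)
m = 13 (m = 8 + 5 = 13)
G = 11 (G = -2 + 13 = 11)
C(L) = (10 + L)/(-8 + L)
z(K, E) = 2*K
5*6 + C(1)*z(G, 5) = 5*6 + ((10 + 1)/(-8 + 1))*(2*11) = 30 + (11/(-7))*22 = 30 - ⅐*11*22 = 30 - 11/7*22 = 30 - 242/7 = -32/7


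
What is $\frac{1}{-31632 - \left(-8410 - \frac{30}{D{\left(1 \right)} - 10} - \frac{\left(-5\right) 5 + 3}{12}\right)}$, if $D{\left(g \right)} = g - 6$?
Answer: $- \frac{6}{139355} \approx -4.3056 \cdot 10^{-5}$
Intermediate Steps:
$D{\left(g \right)} = -6 + g$ ($D{\left(g \right)} = g - 6 = -6 + g$)
$\frac{1}{-31632 - \left(-8410 - \frac{30}{D{\left(1 \right)} - 10} - \frac{\left(-5\right) 5 + 3}{12}\right)} = \frac{1}{-31632 - \left(-8410 - \frac{30}{\left(-6 + 1\right) - 10} - \frac{\left(-5\right) 5 + 3}{12}\right)} = \frac{1}{-31632 + \left(8410 + \left(\frac{30}{-5 - 10} + \left(-25 + 3\right) \frac{1}{12}\right)\right)} = \frac{1}{-31632 + \left(8410 + \left(\frac{30}{-15} - \frac{11}{6}\right)\right)} = \frac{1}{-31632 + \left(8410 + \left(30 \left(- \frac{1}{15}\right) - \frac{11}{6}\right)\right)} = \frac{1}{-31632 + \left(8410 - \frac{23}{6}\right)} = \frac{1}{-31632 + \frac{50437}{6}} = \frac{1}{- \frac{139355}{6}} = - \frac{6}{139355}$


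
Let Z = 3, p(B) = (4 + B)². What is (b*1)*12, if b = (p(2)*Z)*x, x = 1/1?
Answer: 1296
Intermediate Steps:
x = 1
b = 108 (b = ((4 + 2)²*3)*1 = (6²*3)*1 = (36*3)*1 = 108*1 = 108)
(b*1)*12 = (108*1)*12 = 108*12 = 1296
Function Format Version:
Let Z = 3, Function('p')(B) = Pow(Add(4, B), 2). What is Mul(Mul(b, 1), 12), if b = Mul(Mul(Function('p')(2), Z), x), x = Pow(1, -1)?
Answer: 1296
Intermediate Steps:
x = 1
b = 108 (b = Mul(Mul(Pow(Add(4, 2), 2), 3), 1) = Mul(Mul(Pow(6, 2), 3), 1) = Mul(Mul(36, 3), 1) = Mul(108, 1) = 108)
Mul(Mul(b, 1), 12) = Mul(Mul(108, 1), 12) = Mul(108, 12) = 1296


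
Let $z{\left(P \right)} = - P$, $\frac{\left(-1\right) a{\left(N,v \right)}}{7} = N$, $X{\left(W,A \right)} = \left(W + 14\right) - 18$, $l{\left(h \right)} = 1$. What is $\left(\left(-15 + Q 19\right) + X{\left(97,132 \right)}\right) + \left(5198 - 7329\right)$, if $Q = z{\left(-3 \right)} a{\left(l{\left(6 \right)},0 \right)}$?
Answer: $-2452$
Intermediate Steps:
$X{\left(W,A \right)} = -4 + W$ ($X{\left(W,A \right)} = \left(14 + W\right) - 18 = -4 + W$)
$a{\left(N,v \right)} = - 7 N$
$Q = -21$ ($Q = \left(-1\right) \left(-3\right) \left(\left(-7\right) 1\right) = 3 \left(-7\right) = -21$)
$\left(\left(-15 + Q 19\right) + X{\left(97,132 \right)}\right) + \left(5198 - 7329\right) = \left(\left(-15 - 399\right) + \left(-4 + 97\right)\right) + \left(5198 - 7329\right) = \left(\left(-15 - 399\right) + 93\right) - 2131 = \left(-414 + 93\right) - 2131 = -321 - 2131 = -2452$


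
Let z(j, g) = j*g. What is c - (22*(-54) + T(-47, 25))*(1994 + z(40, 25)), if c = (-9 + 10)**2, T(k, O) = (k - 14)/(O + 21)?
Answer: 81899396/23 ≈ 3.5608e+6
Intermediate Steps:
T(k, O) = (-14 + k)/(21 + O)
z(j, g) = g*j
c = 1 (c = 1**2 = 1)
c - (22*(-54) + T(-47, 25))*(1994 + z(40, 25)) = 1 - (22*(-54) + (-14 - 47)/(21 + 25))*(1994 + 25*40) = 1 - (-1188 - 61/46)*(1994 + 1000) = 1 - (-1188 + (1/46)*(-61))*2994 = 1 - (-1188 - 61/46)*2994 = 1 - (-54709)*2994/46 = 1 - 1*(-81899373/23) = 1 + 81899373/23 = 81899396/23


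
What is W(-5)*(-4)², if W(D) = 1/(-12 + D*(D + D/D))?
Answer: 2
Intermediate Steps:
W(D) = 1/(-12 + D*(1 + D)) (W(D) = 1/(-12 + D*(D + 1)) = 1/(-12 + D*(1 + D)))
W(-5)*(-4)² = (-4)²/(-12 - 5 + (-5)²) = 16/(-12 - 5 + 25) = 16/8 = (⅛)*16 = 2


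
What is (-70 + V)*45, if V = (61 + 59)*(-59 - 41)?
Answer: -543150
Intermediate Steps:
V = -12000 (V = 120*(-100) = -12000)
(-70 + V)*45 = (-70 - 12000)*45 = -12070*45 = -543150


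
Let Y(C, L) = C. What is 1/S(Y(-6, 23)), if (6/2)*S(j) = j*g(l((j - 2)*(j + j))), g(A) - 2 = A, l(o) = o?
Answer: -1/196 ≈ -0.0051020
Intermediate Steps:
g(A) = 2 + A
S(j) = j*(2 + 2*j*(-2 + j))/3 (S(j) = (j*(2 + (j - 2)*(j + j)))/3 = (j*(2 + (-2 + j)*(2*j)))/3 = (j*(2 + 2*j*(-2 + j)))/3 = j*(2 + 2*j*(-2 + j))/3)
1/S(Y(-6, 23)) = 1/((⅔)*(-6)*(1 - 6*(-2 - 6))) = 1/((⅔)*(-6)*(1 - 6*(-8))) = 1/((⅔)*(-6)*(1 + 48)) = 1/((⅔)*(-6)*49) = 1/(-196) = -1/196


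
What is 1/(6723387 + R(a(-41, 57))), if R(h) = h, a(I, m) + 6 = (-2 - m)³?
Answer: 1/6518002 ≈ 1.5342e-7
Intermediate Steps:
a(I, m) = -6 + (-2 - m)³
1/(6723387 + R(a(-41, 57))) = 1/(6723387 + (-6 - (2 + 57)³)) = 1/(6723387 + (-6 - 1*59³)) = 1/(6723387 + (-6 - 1*205379)) = 1/(6723387 + (-6 - 205379)) = 1/(6723387 - 205385) = 1/6518002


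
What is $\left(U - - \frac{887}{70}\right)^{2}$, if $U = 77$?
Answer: $\frac{39400729}{4900} \approx 8041.0$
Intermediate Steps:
$\left(U - - \frac{887}{70}\right)^{2} = \left(77 - - \frac{887}{70}\right)^{2} = \left(77 + \left(\left(\left(-23\right) \left(- \frac{1}{46}\right) - - \frac{6}{35}\right) + 12\right)\right)^{2} = \left(77 + \left(\left(\frac{1}{2} + \frac{6}{35}\right) + 12\right)\right)^{2} = \left(77 + \left(\frac{47}{70} + 12\right)\right)^{2} = \left(77 + \frac{887}{70}\right)^{2} = \left(\frac{6277}{70}\right)^{2} = \frac{39400729}{4900}$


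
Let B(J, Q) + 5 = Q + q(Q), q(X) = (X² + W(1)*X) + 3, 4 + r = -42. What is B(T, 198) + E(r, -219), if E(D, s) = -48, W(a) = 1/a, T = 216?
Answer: 39550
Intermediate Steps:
r = -46 (r = -4 - 42 = -46)
q(X) = 3 + X + X² (q(X) = (X² + X/1) + 3 = (X² + 1*X) + 3 = (X² + X) + 3 = (X + X²) + 3 = 3 + X + X²)
B(J, Q) = -2 + Q² + 2*Q (B(J, Q) = -5 + (Q + (3 + Q + Q²)) = -5 + (3 + Q² + 2*Q) = -2 + Q² + 2*Q)
B(T, 198) + E(r, -219) = (-2 + 198² + 2*198) - 48 = (-2 + 39204 + 396) - 48 = 39598 - 48 = 39550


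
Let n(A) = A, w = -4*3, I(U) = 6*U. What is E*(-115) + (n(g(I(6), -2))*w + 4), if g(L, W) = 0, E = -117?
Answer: 13459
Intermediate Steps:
w = -12
E*(-115) + (n(g(I(6), -2))*w + 4) = -117*(-115) + (0*(-12) + 4) = 13455 + (0 + 4) = 13455 + 4 = 13459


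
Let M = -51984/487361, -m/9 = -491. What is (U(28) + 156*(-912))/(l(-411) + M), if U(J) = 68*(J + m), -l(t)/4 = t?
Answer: 19509548191/200292375 ≈ 97.405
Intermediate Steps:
m = 4419 (m = -9*(-491) = 4419)
l(t) = -4*t
M = -51984/487361 (M = -51984*1/487361 = -51984/487361 ≈ -0.10666)
U(J) = 300492 + 68*J (U(J) = 68*(J + 4419) = 68*(4419 + J) = 300492 + 68*J)
(U(28) + 156*(-912))/(l(-411) + M) = ((300492 + 68*28) + 156*(-912))/(-4*(-411) - 51984/487361) = ((300492 + 1904) - 142272)/(1644 - 51984/487361) = (302396 - 142272)/(801169500/487361) = 160124*(487361/801169500) = 19509548191/200292375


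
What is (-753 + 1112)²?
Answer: 128881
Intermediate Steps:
(-753 + 1112)² = 359² = 128881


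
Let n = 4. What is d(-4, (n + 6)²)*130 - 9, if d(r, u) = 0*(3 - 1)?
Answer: -9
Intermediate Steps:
d(r, u) = 0 (d(r, u) = 0*2 = 0)
d(-4, (n + 6)²)*130 - 9 = 0*130 - 9 = 0 - 9 = -9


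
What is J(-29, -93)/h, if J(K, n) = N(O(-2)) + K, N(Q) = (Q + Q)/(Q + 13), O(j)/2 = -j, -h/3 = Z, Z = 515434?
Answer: 485/26287134 ≈ 1.8450e-5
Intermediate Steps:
h = -1546302 (h = -3*515434 = -1546302)
O(j) = -2*j (O(j) = 2*(-j) = -2*j)
N(Q) = 2*Q/(13 + Q) (N(Q) = (2*Q)/(13 + Q) = 2*Q/(13 + Q))
J(K, n) = 8/17 + K (J(K, n) = 2*(-2*(-2))/(13 - 2*(-2)) + K = 2*4/(13 + 4) + K = 2*4/17 + K = 2*4*(1/17) + K = 8/17 + K)
J(-29, -93)/h = (8/17 - 29)/(-1546302) = -485/17*(-1/1546302) = 485/26287134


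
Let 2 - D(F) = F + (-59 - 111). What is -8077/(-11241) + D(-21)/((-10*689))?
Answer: 53481017/77450490 ≈ 0.69052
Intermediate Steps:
D(F) = 172 - F (D(F) = 2 - (F + (-59 - 111)) = 2 - (F - 170) = 2 - (-170 + F) = 2 + (170 - F) = 172 - F)
-8077/(-11241) + D(-21)/((-10*689)) = -8077/(-11241) + (172 - 1*(-21))/((-10*689)) = -8077*(-1/11241) + (172 + 21)/(-6890) = 8077/11241 + 193*(-1/6890) = 8077/11241 - 193/6890 = 53481017/77450490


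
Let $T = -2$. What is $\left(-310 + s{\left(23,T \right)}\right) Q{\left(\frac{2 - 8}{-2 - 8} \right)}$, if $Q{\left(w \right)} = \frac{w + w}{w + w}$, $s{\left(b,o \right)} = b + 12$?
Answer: $-275$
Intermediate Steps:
$s{\left(b,o \right)} = 12 + b$
$Q{\left(w \right)} = 1$ ($Q{\left(w \right)} = \frac{2 w}{2 w} = 2 w \frac{1}{2 w} = 1$)
$\left(-310 + s{\left(23,T \right)}\right) Q{\left(\frac{2 - 8}{-2 - 8} \right)} = \left(-310 + \left(12 + 23\right)\right) 1 = \left(-310 + 35\right) 1 = \left(-275\right) 1 = -275$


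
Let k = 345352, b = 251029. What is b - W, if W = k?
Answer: -94323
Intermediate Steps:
W = 345352
b - W = 251029 - 1*345352 = 251029 - 345352 = -94323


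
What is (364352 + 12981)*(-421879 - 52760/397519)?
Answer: -63280619807627013/397519 ≈ -1.5919e+11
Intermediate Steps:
(364352 + 12981)*(-421879 - 52760/397519) = 377333*(-421879 - 52760*1/397519) = 377333*(-421879 - 52760/397519) = 377333*(-167704970961/397519) = -63280619807627013/397519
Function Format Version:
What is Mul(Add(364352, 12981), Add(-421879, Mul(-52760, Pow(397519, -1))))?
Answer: Rational(-63280619807627013, 397519) ≈ -1.5919e+11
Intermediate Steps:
Mul(Add(364352, 12981), Add(-421879, Mul(-52760, Pow(397519, -1)))) = Mul(377333, Add(-421879, Mul(-52760, Rational(1, 397519)))) = Mul(377333, Add(-421879, Rational(-52760, 397519))) = Mul(377333, Rational(-167704970961, 397519)) = Rational(-63280619807627013, 397519)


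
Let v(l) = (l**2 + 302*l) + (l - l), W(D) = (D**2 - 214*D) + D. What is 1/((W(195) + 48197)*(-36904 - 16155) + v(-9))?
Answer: -1/2371050170 ≈ -4.2175e-10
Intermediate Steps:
W(D) = D**2 - 213*D
v(l) = l**2 + 302*l (v(l) = (l**2 + 302*l) + 0 = l**2 + 302*l)
1/((W(195) + 48197)*(-36904 - 16155) + v(-9)) = 1/((195*(-213 + 195) + 48197)*(-36904 - 16155) - 9*(302 - 9)) = 1/((195*(-18) + 48197)*(-53059) - 9*293) = 1/((-3510 + 48197)*(-53059) - 2637) = 1/(44687*(-53059) - 2637) = 1/(-2371047533 - 2637) = 1/(-2371050170) = -1/2371050170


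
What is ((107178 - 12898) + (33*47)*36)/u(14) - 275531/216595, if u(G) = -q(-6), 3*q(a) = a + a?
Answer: 8128318224/216595 ≈ 37528.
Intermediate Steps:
q(a) = 2*a/3 (q(a) = (a + a)/3 = (2*a)/3 = 2*a/3)
u(G) = 4 (u(G) = -2*(-6)/3 = -1*(-4) = 4)
((107178 - 12898) + (33*47)*36)/u(14) - 275531/216595 = ((107178 - 12898) + (33*47)*36)/4 - 275531/216595 = (94280 + 1551*36)*(¼) - 275531*1/216595 = (94280 + 55836)*(¼) - 275531/216595 = 150116*(¼) - 275531/216595 = 37529 - 275531/216595 = 8128318224/216595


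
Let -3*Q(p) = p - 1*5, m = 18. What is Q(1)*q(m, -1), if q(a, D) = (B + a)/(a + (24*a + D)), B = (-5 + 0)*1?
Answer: 52/1347 ≈ 0.038604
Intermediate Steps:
B = -5 (B = -5*1 = -5)
Q(p) = 5/3 - p/3 (Q(p) = -(p - 1*5)/3 = -(p - 5)/3 = -(-5 + p)/3 = 5/3 - p/3)
q(a, D) = (-5 + a)/(D + 25*a) (q(a, D) = (-5 + a)/(a + (24*a + D)) = (-5 + a)/(a + (D + 24*a)) = (-5 + a)/(D + 25*a))
Q(1)*q(m, -1) = (5/3 - 1/3*1)*((-5 + 18)/(-1 + 25*18)) = (5/3 - 1/3)*(13/(-1 + 450)) = 4*(13/449)/3 = 4*((1/449)*13)/3 = (4/3)*(13/449) = 52/1347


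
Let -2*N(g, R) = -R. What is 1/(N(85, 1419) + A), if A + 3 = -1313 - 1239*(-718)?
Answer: 2/1777991 ≈ 1.1249e-6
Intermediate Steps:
N(g, R) = R/2 (N(g, R) = -(-1)*R/2 = R/2)
A = 888286 (A = -3 + (-1313 - 1239*(-718)) = -3 + (-1313 + 889602) = -3 + 888289 = 888286)
1/(N(85, 1419) + A) = 1/((½)*1419 + 888286) = 1/(1419/2 + 888286) = 1/(1777991/2) = 2/1777991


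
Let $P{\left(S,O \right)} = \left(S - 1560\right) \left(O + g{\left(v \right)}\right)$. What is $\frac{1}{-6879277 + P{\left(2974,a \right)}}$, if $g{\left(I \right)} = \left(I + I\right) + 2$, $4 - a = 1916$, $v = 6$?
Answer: $- \frac{1}{9563049} \approx -1.0457 \cdot 10^{-7}$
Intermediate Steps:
$a = -1912$ ($a = 4 - 1916 = -1912$)
$g{\left(I \right)} = 2 + 2 I$ ($g{\left(I \right)} = 2 I + 2 = 2 + 2 I$)
$P{\left(S,O \right)} = \left(-1560 + S\right) \left(14 + O\right)$ ($P{\left(S,O \right)} = \left(S - 1560\right) \left(O + \left(2 + 2 \cdot 6\right)\right) = \left(-1560 + S\right) \left(O + \left(2 + 12\right)\right) = \left(-1560 + S\right) \left(O + 14\right) = \left(-1560 + S\right) \left(14 + O\right)$)
$\frac{1}{-6879277 + P{\left(2974,a \right)}} = \frac{1}{-6879277 - 2683772} = \frac{1}{-9563049} = - \frac{1}{9563049}$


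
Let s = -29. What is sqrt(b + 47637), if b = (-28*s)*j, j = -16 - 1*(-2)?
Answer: sqrt(36269) ≈ 190.44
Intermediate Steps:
j = -14 (j = -16 + 2 = -14)
b = -11368 (b = -28*(-29)*(-14) = 812*(-14) = -11368)
sqrt(b + 47637) = sqrt(-11368 + 47637) = sqrt(36269)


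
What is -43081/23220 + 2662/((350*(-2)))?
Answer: -4598417/812700 ≈ -5.6582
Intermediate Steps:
-43081/23220 + 2662/((350*(-2))) = -43081*1/23220 + 2662/(-700) = -43081/23220 + 2662*(-1/700) = -43081/23220 - 1331/350 = -4598417/812700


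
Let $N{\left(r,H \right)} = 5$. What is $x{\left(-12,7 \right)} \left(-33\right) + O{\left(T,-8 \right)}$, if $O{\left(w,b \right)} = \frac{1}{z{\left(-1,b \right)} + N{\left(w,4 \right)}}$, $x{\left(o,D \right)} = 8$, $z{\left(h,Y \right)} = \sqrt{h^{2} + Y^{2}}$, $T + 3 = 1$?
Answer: $- \frac{2113}{8} + \frac{\sqrt{65}}{40} \approx -263.92$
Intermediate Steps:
$T = -2$ ($T = -3 + 1 = -2$)
$z{\left(h,Y \right)} = \sqrt{Y^{2} + h^{2}}$
$O{\left(w,b \right)} = \frac{1}{5 + \sqrt{1 + b^{2}}}$ ($O{\left(w,b \right)} = \frac{1}{\sqrt{b^{2} + \left(-1\right)^{2}} + 5} = \frac{1}{\sqrt{b^{2} + 1} + 5} = \frac{1}{\sqrt{1 + b^{2}} + 5} = \frac{1}{5 + \sqrt{1 + b^{2}}}$)
$x{\left(-12,7 \right)} \left(-33\right) + O{\left(T,-8 \right)} = 8 \left(-33\right) + \frac{1}{5 + \sqrt{1 + \left(-8\right)^{2}}} = -264 + \frac{1}{5 + \sqrt{1 + 64}} = -264 + \frac{1}{5 + \sqrt{65}}$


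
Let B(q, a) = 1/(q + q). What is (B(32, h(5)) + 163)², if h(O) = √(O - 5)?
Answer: 108847489/4096 ≈ 26574.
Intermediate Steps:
h(O) = √(-5 + O)
B(q, a) = 1/(2*q)
(B(32, h(5)) + 163)² = ((½)/32 + 163)² = ((½)*(1/32) + 163)² = (1/64 + 163)² = (10433/64)² = 108847489/4096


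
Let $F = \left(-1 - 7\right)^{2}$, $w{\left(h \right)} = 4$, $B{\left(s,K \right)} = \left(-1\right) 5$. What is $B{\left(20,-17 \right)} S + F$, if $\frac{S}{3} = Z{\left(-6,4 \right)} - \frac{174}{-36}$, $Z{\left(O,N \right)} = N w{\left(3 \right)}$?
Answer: $- \frac{497}{2} \approx -248.5$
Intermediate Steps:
$B{\left(s,K \right)} = -5$
$F = 64$ ($F = \left(-8\right)^{2} = 64$)
$Z{\left(O,N \right)} = 4 N$ ($Z{\left(O,N \right)} = N 4 = 4 N$)
$S = \frac{125}{2}$ ($S = 3 \left(4 \cdot 4 - \frac{174}{-36}\right) = 3 \left(16 - 174 \left(- \frac{1}{36}\right)\right) = 3 \left(16 - - \frac{29}{6}\right) = 3 \left(16 + \frac{29}{6}\right) = 3 \cdot \frac{125}{6} = \frac{125}{2} \approx 62.5$)
$B{\left(20,-17 \right)} S + F = \left(-5\right) \frac{125}{2} + 64 = - \frac{625}{2} + 64 = - \frac{497}{2}$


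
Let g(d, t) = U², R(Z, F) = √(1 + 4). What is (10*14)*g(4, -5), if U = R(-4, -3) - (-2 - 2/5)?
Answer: 7532/5 + 672*√5 ≈ 3009.0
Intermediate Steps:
R(Z, F) = √5
U = 12/5 + √5 (U = √5 - (-2 - 2/5) = √5 - (-2 - 1*⅖) = √5 - (-2 - ⅖) = √5 - 1*(-12/5) = √5 + 12/5 = 12/5 + √5 ≈ 4.6361)
g(d, t) = (12/5 + √5)²
(10*14)*g(4, -5) = (10*14)*(269/25 + 24*√5/5) = 140*(269/25 + 24*√5/5) = 7532/5 + 672*√5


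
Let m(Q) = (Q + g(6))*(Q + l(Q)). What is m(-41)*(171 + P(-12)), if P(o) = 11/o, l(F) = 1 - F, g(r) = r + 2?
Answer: -22451/4 ≈ -5612.8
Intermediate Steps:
g(r) = 2 + r
m(Q) = 8 + Q (m(Q) = (Q + (2 + 6))*(Q + (1 - Q)) = (Q + 8)*1 = (8 + Q)*1 = 8 + Q)
m(-41)*(171 + P(-12)) = (8 - 41)*(171 + 11/(-12)) = -33*(171 + 11*(-1/12)) = -33*(171 - 11/12) = -33*2041/12 = -22451/4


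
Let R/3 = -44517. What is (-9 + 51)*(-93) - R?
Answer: 129645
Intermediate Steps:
R = -133551 (R = 3*(-44517) = -133551)
(-9 + 51)*(-93) - R = (-9 + 51)*(-93) - 1*(-133551) = 42*(-93) + 133551 = -3906 + 133551 = 129645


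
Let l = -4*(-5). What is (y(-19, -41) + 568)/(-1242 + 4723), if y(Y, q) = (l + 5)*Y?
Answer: 93/3481 ≈ 0.026716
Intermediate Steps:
l = 20
y(Y, q) = 25*Y (y(Y, q) = (20 + 5)*Y = 25*Y)
(y(-19, -41) + 568)/(-1242 + 4723) = (25*(-19) + 568)/(-1242 + 4723) = (-475 + 568)/3481 = 93*(1/3481) = 93/3481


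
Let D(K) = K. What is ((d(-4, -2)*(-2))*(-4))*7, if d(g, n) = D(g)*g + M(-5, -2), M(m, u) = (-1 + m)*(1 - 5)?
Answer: 2240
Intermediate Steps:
M(m, u) = 4 - 4*m (M(m, u) = (-1 + m)*(-4) = 4 - 4*m)
d(g, n) = 24 + g**2 (d(g, n) = g*g + (4 - 4*(-5)) = g**2 + (4 + 20) = g**2 + 24 = 24 + g**2)
((d(-4, -2)*(-2))*(-4))*7 = (((24 + (-4)**2)*(-2))*(-4))*7 = (((24 + 16)*(-2))*(-4))*7 = ((40*(-2))*(-4))*7 = -80*(-4)*7 = 320*7 = 2240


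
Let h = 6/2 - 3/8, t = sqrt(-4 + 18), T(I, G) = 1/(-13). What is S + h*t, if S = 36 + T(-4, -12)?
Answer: 467/13 + 21*sqrt(14)/8 ≈ 45.745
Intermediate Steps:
T(I, G) = -1/13
t = sqrt(14) ≈ 3.7417
h = 21/8 (h = 6*(1/2) - 3*1/8 = 3 - 3/8 = 21/8 ≈ 2.6250)
S = 467/13 (S = 36 - 1/13 = 467/13 ≈ 35.923)
S + h*t = 467/13 + 21*sqrt(14)/8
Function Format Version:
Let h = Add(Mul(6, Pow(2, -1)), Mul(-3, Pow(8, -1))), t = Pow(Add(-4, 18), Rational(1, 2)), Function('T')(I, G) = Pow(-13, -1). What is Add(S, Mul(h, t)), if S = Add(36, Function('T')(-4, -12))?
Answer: Add(Rational(467, 13), Mul(Rational(21, 8), Pow(14, Rational(1, 2)))) ≈ 45.745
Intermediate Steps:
Function('T')(I, G) = Rational(-1, 13)
t = Pow(14, Rational(1, 2)) ≈ 3.7417
h = Rational(21, 8) (h = Add(Mul(6, Rational(1, 2)), Mul(-3, Rational(1, 8))) = Add(3, Rational(-3, 8)) = Rational(21, 8) ≈ 2.6250)
S = Rational(467, 13) (S = Add(36, Rational(-1, 13)) = Rational(467, 13) ≈ 35.923)
Add(S, Mul(h, t)) = Add(Rational(467, 13), Mul(Rational(21, 8), Pow(14, Rational(1, 2))))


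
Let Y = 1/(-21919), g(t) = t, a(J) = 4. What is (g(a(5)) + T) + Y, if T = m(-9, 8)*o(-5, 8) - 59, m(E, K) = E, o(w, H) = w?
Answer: -219191/21919 ≈ -10.000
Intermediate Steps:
Y = -1/21919 ≈ -4.5623e-5
T = -14 (T = -9*(-5) - 59 = 45 - 59 = -14)
(g(a(5)) + T) + Y = (4 - 14) - 1/21919 = -10 - 1/21919 = -219191/21919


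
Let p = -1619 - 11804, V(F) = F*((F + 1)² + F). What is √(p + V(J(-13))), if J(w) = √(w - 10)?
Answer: √(-13492 - 22*I*√23) ≈ 0.4542 - 116.16*I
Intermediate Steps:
J(w) = √(-10 + w)
V(F) = F*(F + (1 + F)²) (V(F) = F*((1 + F)² + F) = F*(F + (1 + F)²))
p = -13423
√(p + V(J(-13))) = √(-13423 + √(-10 - 13)*(√(-10 - 13) + (1 + √(-10 - 13))²)) = √(-13423 + √(-23)*(√(-23) + (1 + √(-23))²)) = √(-13423 + (I*√23)*(I*√23 + (1 + I*√23)²)) = √(-13423 + (I*√23)*((1 + I*√23)² + I*√23)) = √(-13423 + I*√23*((1 + I*√23)² + I*√23))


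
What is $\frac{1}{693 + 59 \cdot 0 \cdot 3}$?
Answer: $\frac{1}{693} \approx 0.001443$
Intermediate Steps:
$\frac{1}{693 + 59 \cdot 0 \cdot 3} = \frac{1}{693 + 59 \cdot 0} = \frac{1}{693 + 0} = \frac{1}{693}$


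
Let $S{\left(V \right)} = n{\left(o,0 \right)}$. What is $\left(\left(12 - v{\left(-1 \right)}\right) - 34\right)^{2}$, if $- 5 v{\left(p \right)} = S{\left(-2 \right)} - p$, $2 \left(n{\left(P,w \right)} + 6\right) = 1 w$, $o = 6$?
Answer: $529$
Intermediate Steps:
$n{\left(P,w \right)} = -6 + \frac{w}{2}$ ($n{\left(P,w \right)} = -6 + \frac{1 w}{2} = -6 + \frac{w}{2}$)
$S{\left(V \right)} = -6$ ($S{\left(V \right)} = -6 + \frac{1}{2} \cdot 0 = -6 + 0 = -6$)
$v{\left(p \right)} = \frac{6}{5} + \frac{p}{5}$ ($v{\left(p \right)} = - \frac{-6 - p}{5} = \frac{6}{5} + \frac{p}{5}$)
$\left(\left(12 - v{\left(-1 \right)}\right) - 34\right)^{2} = \left(\left(12 - \left(\frac{6}{5} + \frac{1}{5} \left(-1\right)\right)\right) - 34\right)^{2} = \left(\left(12 - \left(\frac{6}{5} - \frac{1}{5}\right)\right) - 34\right)^{2} = \left(\left(12 - 1\right) - 34\right)^{2} = \left(11 - 34\right)^{2} = \left(-23\right)^{2} = 529$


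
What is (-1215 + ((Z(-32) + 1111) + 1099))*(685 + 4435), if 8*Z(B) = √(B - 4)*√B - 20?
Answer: 5081600 - 15360*√2 ≈ 5.0599e+6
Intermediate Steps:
Z(B) = -5/2 + √B*√(-4 + B)/8 (Z(B) = (√(B - 4)*√B - 20)/8 = (√(-4 + B)*√B - 20)/8 = (√B*√(-4 + B) - 20)/8 = (-20 + √B*√(-4 + B))/8 = -5/2 + √B*√(-4 + B)/8)
(-1215 + ((Z(-32) + 1111) + 1099))*(685 + 4435) = (-1215 + (((-5/2 + √(-32)*√(-4 - 32)/8) + 1111) + 1099))*(685 + 4435) = (-1215 + (((-5/2 + (4*I*√2)*√(-36)/8) + 1111) + 1099))*5120 = (-1215 + (((-5/2 + (4*I*√2)*(6*I)/8) + 1111) + 1099))*5120 = (-1215 + (((-5/2 - 3*√2) + 1111) + 1099))*5120 = (-1215 + ((2217/2 - 3*√2) + 1099))*5120 = (-1215 + (4415/2 - 3*√2))*5120 = (1985/2 - 3*√2)*5120 = 5081600 - 15360*√2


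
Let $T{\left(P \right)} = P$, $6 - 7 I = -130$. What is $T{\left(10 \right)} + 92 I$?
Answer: $\frac{12582}{7} \approx 1797.4$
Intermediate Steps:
$I = \frac{136}{7}$ ($I = \frac{6}{7} - - \frac{130}{7} = \frac{6}{7} + \frac{130}{7} = \frac{136}{7} \approx 19.429$)
$T{\left(10 \right)} + 92 I = 10 + 92 \cdot \frac{136}{7} = 10 + \frac{12512}{7} = \frac{12582}{7}$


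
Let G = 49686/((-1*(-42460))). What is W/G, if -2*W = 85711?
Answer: -909822265/24843 ≈ -36623.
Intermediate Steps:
W = -85711/2 (W = -½*85711 = -85711/2 ≈ -42856.)
G = 24843/21230 (G = 49686/42460 = 49686*(1/42460) = 24843/21230 ≈ 1.1702)
W/G = -85711/(2*24843/21230) = -85711/2*21230/24843 = -909822265/24843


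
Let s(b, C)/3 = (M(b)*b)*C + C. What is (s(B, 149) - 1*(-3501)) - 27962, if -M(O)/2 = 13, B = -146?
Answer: 1672798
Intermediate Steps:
M(O) = -26 (M(O) = -2*13 = -26)
s(b, C) = 3*C - 78*C*b (s(b, C) = 3*((-26*b)*C + C) = 3*(-26*C*b + C) = 3*(C - 26*C*b) = 3*C - 78*C*b)
(s(B, 149) - 1*(-3501)) - 27962 = (3*149*(1 - 26*(-146)) - 1*(-3501)) - 27962 = (3*149*(1 + 3796) + 3501) - 27962 = (3*149*3797 + 3501) - 27962 = (1697259 + 3501) - 27962 = 1700760 - 27962 = 1672798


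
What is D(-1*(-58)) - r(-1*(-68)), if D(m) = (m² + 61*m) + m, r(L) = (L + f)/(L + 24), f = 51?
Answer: 640201/92 ≈ 6958.7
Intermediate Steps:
r(L) = (51 + L)/(24 + L) (r(L) = (L + 51)/(L + 24) = (51 + L)/(24 + L))
D(m) = m² + 62*m
D(-1*(-58)) - r(-1*(-68)) = (-1*(-58))*(62 - 1*(-58)) - (51 - 1*(-68))/(24 - 1*(-68)) = 58*(62 + 58) - (51 + 68)/(24 + 68) = 58*120 - 119/92 = 6960 - 119/92 = 640201/92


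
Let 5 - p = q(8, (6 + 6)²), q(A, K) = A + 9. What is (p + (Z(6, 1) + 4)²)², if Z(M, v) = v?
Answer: 169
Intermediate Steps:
q(A, K) = 9 + A
p = -12 (p = 5 - (9 + 8) = 5 - 1*17 = 5 - 17 = -12)
(p + (Z(6, 1) + 4)²)² = (-12 + (1 + 4)²)² = (-12 + 5²)² = (-12 + 25)² = 13² = 169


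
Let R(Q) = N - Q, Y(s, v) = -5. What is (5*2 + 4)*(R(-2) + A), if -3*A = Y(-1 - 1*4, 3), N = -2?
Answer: 70/3 ≈ 23.333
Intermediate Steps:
R(Q) = -2 - Q
A = 5/3 (A = -1/3*(-5) = 5/3 ≈ 1.6667)
(5*2 + 4)*(R(-2) + A) = (5*2 + 4)*((-2 - 1*(-2)) + 5/3) = (10 + 4)*((-2 + 2) + 5/3) = 14*(0 + 5/3) = 14*(5/3) = 70/3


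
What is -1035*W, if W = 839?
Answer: -868365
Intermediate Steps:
-1035*W = -1035*839 = -868365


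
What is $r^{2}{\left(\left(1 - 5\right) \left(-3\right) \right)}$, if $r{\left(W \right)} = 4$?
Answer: $16$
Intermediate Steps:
$r^{2}{\left(\left(1 - 5\right) \left(-3\right) \right)} = 4^{2} = 16$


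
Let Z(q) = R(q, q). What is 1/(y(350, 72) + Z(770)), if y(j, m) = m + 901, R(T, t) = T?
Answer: 1/1743 ≈ 0.00057372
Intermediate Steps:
y(j, m) = 901 + m
Z(q) = q
1/(y(350, 72) + Z(770)) = 1/((901 + 72) + 770) = 1/(973 + 770) = 1/1743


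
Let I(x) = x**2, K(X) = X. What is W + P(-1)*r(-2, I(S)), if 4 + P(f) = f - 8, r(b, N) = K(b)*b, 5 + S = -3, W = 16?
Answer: -36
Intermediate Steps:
S = -8 (S = -5 - 3 = -8)
r(b, N) = b**2 (r(b, N) = b*b = b**2)
P(f) = -12 + f (P(f) = -4 + (f - 8) = -4 + (-8 + f) = -12 + f)
W + P(-1)*r(-2, I(S)) = 16 + (-12 - 1)*(-2)**2 = 16 - 13*4 = 16 - 52 = -36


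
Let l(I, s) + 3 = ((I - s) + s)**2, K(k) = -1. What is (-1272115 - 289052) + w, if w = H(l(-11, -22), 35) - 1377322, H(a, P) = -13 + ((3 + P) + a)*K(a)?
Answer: -2938658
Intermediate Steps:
l(I, s) = -3 + I**2 (l(I, s) = -3 + ((I - s) + s)**2 = -3 + I**2)
H(a, P) = -16 - P - a (H(a, P) = -13 + ((3 + P) + a)*(-1) = -13 + (3 + P + a)*(-1) = -13 + (-3 - P - a) = -16 - P - a)
w = -1377491 (w = (-16 - 1*35 - (-3 + (-11)**2)) - 1377322 = (-16 - 35 - (-3 + 121)) - 1377322 = (-16 - 35 - 1*118) - 1377322 = (-16 - 35 - 118) - 1377322 = -169 - 1377322 = -1377491)
(-1272115 - 289052) + w = (-1272115 - 289052) - 1377491 = -1561167 - 1377491 = -2938658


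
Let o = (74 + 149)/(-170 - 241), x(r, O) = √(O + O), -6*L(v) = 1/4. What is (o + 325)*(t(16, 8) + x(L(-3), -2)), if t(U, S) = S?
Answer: 1066816/411 + 266704*I/411 ≈ 2595.7 + 648.92*I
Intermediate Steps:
L(v) = -1/24 (L(v) = -⅙/4 = -⅙*¼ = -1/24)
x(r, O) = √2*√O (x(r, O) = √(2*O) = √2*√O)
o = -223/411 (o = 223/(-411) = 223*(-1/411) = -223/411 ≈ -0.54258)
(o + 325)*(t(16, 8) + x(L(-3), -2)) = (-223/411 + 325)*(8 + √2*√(-2)) = 133352*(8 + √2*(I*√2))/411 = 133352*(8 + 2*I)/411 = 1066816/411 + 266704*I/411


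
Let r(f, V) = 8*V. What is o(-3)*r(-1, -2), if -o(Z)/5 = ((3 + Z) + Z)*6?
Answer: -1440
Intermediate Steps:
o(Z) = -90 - 60*Z (o(Z) = -5*((3 + Z) + Z)*6 = -5*(3 + 2*Z)*6 = -5*(18 + 12*Z) = -90 - 60*Z)
o(-3)*r(-1, -2) = (-90 - 60*(-3))*(8*(-2)) = (-90 + 180)*(-16) = 90*(-16) = -1440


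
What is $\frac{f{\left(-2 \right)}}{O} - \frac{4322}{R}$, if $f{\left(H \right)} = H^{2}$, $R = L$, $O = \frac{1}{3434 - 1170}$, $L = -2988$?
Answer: $\frac{13531825}{1494} \approx 9057.5$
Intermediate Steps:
$O = \frac{1}{2264} \approx 0.0004417$
$R = -2988$
$\frac{f{\left(-2 \right)}}{O} - \frac{4322}{R} = \left(-2\right)^{2} \frac{1}{\frac{1}{2264}} - \frac{4322}{-2988} = 4 \cdot 2264 - - \frac{2161}{1494} = 9056 + \frac{2161}{1494} = \frac{13531825}{1494}$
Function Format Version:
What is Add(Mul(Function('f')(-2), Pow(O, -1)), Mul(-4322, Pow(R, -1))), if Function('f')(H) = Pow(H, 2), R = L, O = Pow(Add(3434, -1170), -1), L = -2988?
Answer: Rational(13531825, 1494) ≈ 9057.5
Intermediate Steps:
O = Rational(1, 2264) (O = Pow(2264, -1) = Rational(1, 2264) ≈ 0.00044170)
R = -2988
Add(Mul(Function('f')(-2), Pow(O, -1)), Mul(-4322, Pow(R, -1))) = Add(Mul(Pow(-2, 2), Pow(Rational(1, 2264), -1)), Mul(-4322, Pow(-2988, -1))) = Add(Mul(4, 2264), Mul(-4322, Rational(-1, 2988))) = Add(9056, Rational(2161, 1494)) = Rational(13531825, 1494)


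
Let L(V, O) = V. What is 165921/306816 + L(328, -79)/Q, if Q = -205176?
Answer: 1414265477/2622969984 ≈ 0.53918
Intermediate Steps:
165921/306816 + L(328, -79)/Q = 165921/306816 + 328/(-205176) = 165921*(1/306816) + 328*(-1/205176) = 55307/102272 - 41/25647 = 1414265477/2622969984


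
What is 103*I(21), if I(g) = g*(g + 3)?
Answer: 51912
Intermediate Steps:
I(g) = g*(3 + g)
103*I(21) = 103*(21*(3 + 21)) = 103*(21*24) = 103*504 = 51912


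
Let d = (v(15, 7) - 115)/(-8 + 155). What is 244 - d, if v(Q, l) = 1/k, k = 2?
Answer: 71965/294 ≈ 244.78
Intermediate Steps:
v(Q, l) = ½ (v(Q, l) = 1/2 = ½)
d = -229/294 (d = (½ - 115)/(-8 + 155) = -229/2/147 = -229/2*1/147 = -229/294 ≈ -0.77891)
244 - d = 244 - 1*(-229/294) = 244 + 229/294 = 71965/294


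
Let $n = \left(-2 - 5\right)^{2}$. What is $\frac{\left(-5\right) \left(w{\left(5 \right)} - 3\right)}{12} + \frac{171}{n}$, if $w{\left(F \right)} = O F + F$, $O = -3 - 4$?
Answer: $\frac{3379}{196} \approx 17.24$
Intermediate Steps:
$O = -7$
$w{\left(F \right)} = - 6 F$ ($w{\left(F \right)} = - 7 F + F = - 6 F$)
$n = 49$ ($n = \left(-7\right)^{2} = 49$)
$\frac{\left(-5\right) \left(w{\left(5 \right)} - 3\right)}{12} + \frac{171}{n} = \frac{\left(-5\right) \left(\left(-6\right) 5 - 3\right)}{12} + \frac{171}{49} = - 5 \left(-30 - 3\right) \frac{1}{12} + 171 \cdot \frac{1}{49} = \left(-5\right) \left(-33\right) \frac{1}{12} + \frac{171}{49} = 165 \cdot \frac{1}{12} + \frac{171}{49} = \frac{55}{4} + \frac{171}{49} = \frac{3379}{196}$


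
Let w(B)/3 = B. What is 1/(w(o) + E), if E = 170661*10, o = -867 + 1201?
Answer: 1/1707612 ≈ 5.8561e-7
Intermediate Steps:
o = 334
w(B) = 3*B
E = 1706610
1/(w(o) + E) = 1/(3*334 + 1706610) = 1/(1002 + 1706610) = 1/1707612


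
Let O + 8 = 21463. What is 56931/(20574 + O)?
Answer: 56931/42029 ≈ 1.3546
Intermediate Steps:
O = 21455 (O = -8 + 21463 = 21455)
56931/(20574 + O) = 56931/(20574 + 21455) = 56931/42029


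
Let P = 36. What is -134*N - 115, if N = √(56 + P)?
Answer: -115 - 268*√23 ≈ -1400.3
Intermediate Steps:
N = 2*√23 (N = √(56 + 36) = √92 = 2*√23 ≈ 9.5917)
-134*N - 115 = -268*√23 - 115 = -115 - 268*√23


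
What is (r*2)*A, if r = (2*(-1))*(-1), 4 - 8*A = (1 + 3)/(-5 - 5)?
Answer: 11/5 ≈ 2.2000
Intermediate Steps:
A = 11/20 (A = ½ - (1 + 3)/(8*(-5 - 5)) = ½ - 1/(2*(-10)) = ½ - (-1)/(2*10) = ½ - ⅛*(-⅖) = ½ + 1/20 = 11/20 ≈ 0.55000)
r = 2 (r = -2*(-1) = 2)
(r*2)*A = (2*2)*(11/20) = 4*(11/20) = 11/5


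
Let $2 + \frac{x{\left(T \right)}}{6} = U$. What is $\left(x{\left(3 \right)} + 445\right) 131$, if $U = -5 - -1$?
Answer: $53579$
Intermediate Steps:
$U = -4$ ($U = -5 + 1 = -4$)
$x{\left(T \right)} = -36$ ($x{\left(T \right)} = -12 + 6 \left(-4\right) = -12 - 24 = -36$)
$\left(x{\left(3 \right)} + 445\right) 131 = \left(-36 + 445\right) 131 = 409 \cdot 131 = 53579$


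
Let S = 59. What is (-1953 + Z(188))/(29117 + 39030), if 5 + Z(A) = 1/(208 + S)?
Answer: -522785/18195249 ≈ -0.028732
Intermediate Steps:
Z(A) = -1334/267 (Z(A) = -5 + 1/(208 + 59) = -5 + 1/267 = -1334/267)
(-1953 + Z(188))/(29117 + 39030) = (-1953 - 1334/267)/(29117 + 39030) = -522785/267/68147 = -522785/267*1/68147 = -522785/18195249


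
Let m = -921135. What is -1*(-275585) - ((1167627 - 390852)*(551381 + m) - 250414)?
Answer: 287216189349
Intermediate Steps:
-1*(-275585) - ((1167627 - 390852)*(551381 + m) - 250414) = -1*(-275585) - ((1167627 - 390852)*(551381 - 921135) - 250414) = 275585 - (776775*(-369754) - 250414) = 275585 - (-287215663350 - 250414) = 275585 - 1*(-287215913764) = 275585 + 287215913764 = 287216189349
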